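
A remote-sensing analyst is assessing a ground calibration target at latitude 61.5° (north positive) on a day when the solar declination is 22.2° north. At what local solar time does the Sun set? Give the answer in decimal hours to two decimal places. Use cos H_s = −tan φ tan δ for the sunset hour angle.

21.25 h

cos H_s = −tan(61.5°) · tan(22.2°) = -0.7516, so H_s = arccos(-0.7516) = 138.73°.
Sunset is at 12 + H_s/15 = 12 + 9.249 = 21.249 h local solar time.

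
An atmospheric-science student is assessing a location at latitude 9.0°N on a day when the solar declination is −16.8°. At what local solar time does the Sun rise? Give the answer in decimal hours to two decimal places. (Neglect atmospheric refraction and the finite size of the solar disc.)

−tan φ tan δ = −(0.1584)(-0.3019) = 0.0478; H_s = arccos(0.0478) = 87.26°.
Sunrise is at 12 − H_s/15 = 12 − 5.817 = 6.183 h local solar time.

6.18 h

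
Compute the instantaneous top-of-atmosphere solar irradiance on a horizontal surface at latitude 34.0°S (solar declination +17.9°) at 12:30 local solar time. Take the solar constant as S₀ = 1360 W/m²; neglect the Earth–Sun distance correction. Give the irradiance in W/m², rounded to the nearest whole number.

830 W/m²

Hour angle H = 15° × (12.5 − 12) = 7.50°.
cos θ_z = sin(-34.0°) sin(17.9°) + cos(-34.0°) cos(17.9°) cos(7.50°) = -0.1719 + 0.7822 = 0.6103.
Top-of-atmosphere irradiance = S₀ cos θ_z = 1360 × 0.6103 = 830.01 W/m².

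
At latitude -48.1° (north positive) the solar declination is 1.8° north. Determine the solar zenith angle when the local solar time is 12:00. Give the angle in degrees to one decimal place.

Hour angle H = 15° × (12 − 12) = 0.00°.
With φ = -48.1°, δ = 1.8°, H = 0.00°: sin φ sin δ = -0.0234, cos φ cos δ cos H = 0.6675, so cos θ_z = 0.6441.
θ_z = arccos(0.6441) = 49.90°.

49.9°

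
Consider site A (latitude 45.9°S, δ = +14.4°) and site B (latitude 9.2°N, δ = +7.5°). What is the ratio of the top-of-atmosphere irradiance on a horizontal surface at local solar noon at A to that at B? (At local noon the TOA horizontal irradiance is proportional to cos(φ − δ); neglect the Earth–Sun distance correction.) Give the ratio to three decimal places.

A: cos θ_z = cos(-45.9° − (14.4°)) = 0.4955.
B: cos θ_z = cos(9.2° − (7.5°)) = 0.9996.
Ratio A/B = 0.4955 / 0.9996 = 0.4957.

0.496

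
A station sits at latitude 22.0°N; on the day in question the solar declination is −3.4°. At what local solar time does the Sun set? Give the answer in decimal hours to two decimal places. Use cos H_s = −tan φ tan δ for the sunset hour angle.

17.91 h

cos H_s = −tan(22.0°) · tan(-3.4°) = 0.0240, so H_s = arccos(0.0240) = 88.62°.
Sunset is at 12 + H_s/15 = 12 + 5.908 = 17.908 h local solar time.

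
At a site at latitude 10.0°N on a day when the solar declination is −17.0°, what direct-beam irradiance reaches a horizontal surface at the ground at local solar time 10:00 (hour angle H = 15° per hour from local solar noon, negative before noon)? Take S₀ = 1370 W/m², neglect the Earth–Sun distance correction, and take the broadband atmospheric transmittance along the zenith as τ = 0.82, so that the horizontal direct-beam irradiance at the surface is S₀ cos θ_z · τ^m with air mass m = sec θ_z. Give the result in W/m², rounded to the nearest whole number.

808 W/m²

Hour angle H = 15° × (10 − 12) = -30.00°.
With φ = 10.0°, δ = -17.0°, H = -30.00°: sin φ sin δ = -0.0508, cos φ cos δ cos H = 0.8156, so cos θ_z = 0.7648.
Air mass m = 1/cos θ_z = 1/0.7648 = 1.308; τ^m = 0.82^1.308 = 0.7714.
Surface direct beam = 1370 × 0.7648 × 0.7714 = 808.25 W/m².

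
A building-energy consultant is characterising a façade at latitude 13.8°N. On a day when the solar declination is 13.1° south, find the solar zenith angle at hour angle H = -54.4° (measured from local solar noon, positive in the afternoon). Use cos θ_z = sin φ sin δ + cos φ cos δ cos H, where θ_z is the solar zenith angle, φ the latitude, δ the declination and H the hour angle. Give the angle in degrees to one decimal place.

cos θ_z = sin(13.8°) sin(-13.1°) + cos(13.8°) cos(-13.1°) cos(-54.40°) = -0.0541 + 0.5506 = 0.4965.
θ_z = arccos(0.4965) = 60.23°.

60.2°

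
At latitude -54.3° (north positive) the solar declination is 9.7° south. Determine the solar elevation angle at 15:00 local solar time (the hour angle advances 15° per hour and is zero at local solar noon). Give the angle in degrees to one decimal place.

32.9°

Hour angle H = 15° × (15 − 12) = 45.00°.
With φ = -54.3°, δ = -9.7°, H = 45.00°: sin φ sin δ = 0.1368, cos φ cos δ cos H = 0.4067, so cos θ_z = 0.5435.
θ_z = arccos(0.5435) = 57.08°, so the elevation is 90° − 57.08° = 32.92°.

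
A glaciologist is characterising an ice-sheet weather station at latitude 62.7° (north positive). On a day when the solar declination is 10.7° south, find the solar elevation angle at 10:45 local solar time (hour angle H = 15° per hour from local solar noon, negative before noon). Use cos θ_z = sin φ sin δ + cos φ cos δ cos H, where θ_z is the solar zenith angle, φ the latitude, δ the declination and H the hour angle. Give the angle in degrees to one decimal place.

15.2°

Hour angle H = 15° × (10.75 − 12) = -18.75°.
cos θ_z = sin(62.7°) sin(-10.7°) + cos(62.7°) cos(-10.7°) cos(-18.75°) = -0.1650 + 0.4268 = 0.2618.
θ_z = arccos(0.2618) = 74.82°, so the elevation is 90° − 74.82° = 15.18°.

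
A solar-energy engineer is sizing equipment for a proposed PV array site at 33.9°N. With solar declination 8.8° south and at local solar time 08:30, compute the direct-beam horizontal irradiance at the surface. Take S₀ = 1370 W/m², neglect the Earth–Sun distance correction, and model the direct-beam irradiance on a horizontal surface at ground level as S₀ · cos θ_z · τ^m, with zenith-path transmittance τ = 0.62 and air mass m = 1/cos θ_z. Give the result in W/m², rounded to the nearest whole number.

Hour angle H = 15° × (8.5 − 12) = -52.50°.
With φ = 33.9°, δ = -8.8°, H = -52.50°: sin φ sin δ = -0.0853, cos φ cos δ cos H = 0.4993, so cos θ_z = 0.4140.
Air mass m = 1/cos θ_z = 1/0.4140 = 2.415; τ^m = 0.62^2.415 = 0.3152.
Surface direct beam = 1370 × 0.4140 × 0.3152 = 178.78 W/m².

179 W/m²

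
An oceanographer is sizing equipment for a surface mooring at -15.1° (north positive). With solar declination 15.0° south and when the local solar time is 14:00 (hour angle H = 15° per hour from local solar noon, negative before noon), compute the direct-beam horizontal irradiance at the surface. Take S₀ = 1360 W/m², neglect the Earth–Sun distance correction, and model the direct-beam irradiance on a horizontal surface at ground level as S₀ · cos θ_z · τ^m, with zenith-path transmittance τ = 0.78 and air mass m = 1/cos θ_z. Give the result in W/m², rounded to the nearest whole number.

Hour angle H = 15° × (14 − 12) = 30.00°.
cos θ_z = sin(-15.1°) sin(-15.0°) + cos(-15.1°) cos(-15.0°) cos(30.00°) = 0.0674 + 0.8076 = 0.8750.
Air mass m = 1/cos θ_z = 1/0.8750 = 1.143; τ^m = 0.78^1.143 = 0.7528.
Surface direct beam = 1360 × 0.8750 × 0.7528 = 895.83 W/m².

896 W/m²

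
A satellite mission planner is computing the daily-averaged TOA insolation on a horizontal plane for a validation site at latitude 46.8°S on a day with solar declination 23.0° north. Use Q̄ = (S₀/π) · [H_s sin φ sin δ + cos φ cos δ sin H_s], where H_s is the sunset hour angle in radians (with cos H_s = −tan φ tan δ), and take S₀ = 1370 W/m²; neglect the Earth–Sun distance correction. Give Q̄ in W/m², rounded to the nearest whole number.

−tan φ tan δ = −(-1.0649)(0.4245) = 0.4521; H_s = arccos(0.4521) = 63.12°. In radians, H_s = 1.1017.
H_s sin φ sin δ = 1.1017 × -0.7290 × 0.3907 = -0.3138.
cos φ cos δ sin H_s = 0.6845 × 0.9205 × 0.8920 = 0.5620.
Q̄ = (1370/π) × (-0.3138 + 0.5620) = 436.08 × 0.2482 = 108.24 W/m².

108 W/m²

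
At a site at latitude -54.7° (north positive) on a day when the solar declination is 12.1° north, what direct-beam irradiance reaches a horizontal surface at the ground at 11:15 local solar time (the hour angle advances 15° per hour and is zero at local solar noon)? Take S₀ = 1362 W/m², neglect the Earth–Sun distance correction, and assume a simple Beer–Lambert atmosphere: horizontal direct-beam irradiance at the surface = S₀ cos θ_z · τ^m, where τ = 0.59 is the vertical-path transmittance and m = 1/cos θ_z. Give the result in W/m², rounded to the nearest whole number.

Hour angle H = 15° × (11.25 − 12) = -11.25°.
cos θ_z = sin φ sin δ + cos φ cos δ cos H = (-0.8161)(0.2096) + (0.5779)(0.9778)(0.9808) = 0.3832.
Air mass m = 1/cos θ_z = 1/0.3832 = 2.610; τ^m = 0.59^2.610 = 0.2523.
Surface direct beam = 1362 × 0.3832 × 0.2523 = 131.68 W/m².

132 W/m²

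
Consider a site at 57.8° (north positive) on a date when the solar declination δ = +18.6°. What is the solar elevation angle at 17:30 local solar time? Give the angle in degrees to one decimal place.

Hour angle H = 15° × (17.5 − 12) = 82.50°.
With φ = 57.8°, δ = 18.6°, H = 82.50°: sin φ sin δ = 0.2699, cos φ cos δ cos H = 0.0659, so cos θ_z = 0.3358.
θ_z = arccos(0.3358) = 70.38°, so the elevation is 90° − 70.38° = 19.62°.

19.6°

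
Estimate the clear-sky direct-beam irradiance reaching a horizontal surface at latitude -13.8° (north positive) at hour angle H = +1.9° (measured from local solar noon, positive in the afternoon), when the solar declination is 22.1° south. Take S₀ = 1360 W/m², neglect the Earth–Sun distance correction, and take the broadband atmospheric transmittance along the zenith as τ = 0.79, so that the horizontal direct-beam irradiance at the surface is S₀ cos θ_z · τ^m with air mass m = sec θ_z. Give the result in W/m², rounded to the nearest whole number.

1060 W/m²

cos θ_z = sin(-13.8°) sin(-22.1°) + cos(-13.8°) cos(-22.1°) cos(1.90°) = 0.0897 + 0.8993 = 0.9890.
Air mass m = 1/cos θ_z = 1/0.9890 = 1.011; τ^m = 0.79^1.011 = 0.7880.
Surface direct beam = 1360 × 0.9890 × 0.7880 = 1059.89 W/m².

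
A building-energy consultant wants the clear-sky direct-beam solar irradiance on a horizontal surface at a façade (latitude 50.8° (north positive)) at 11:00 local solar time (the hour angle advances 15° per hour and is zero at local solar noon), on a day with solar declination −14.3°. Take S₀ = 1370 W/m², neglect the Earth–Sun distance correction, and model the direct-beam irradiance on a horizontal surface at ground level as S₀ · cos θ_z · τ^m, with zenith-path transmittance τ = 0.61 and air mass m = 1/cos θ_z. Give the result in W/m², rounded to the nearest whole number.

Hour angle H = 15° × (11 − 12) = -15.00°.
cos θ_z = sin φ sin δ + cos φ cos δ cos H = (0.7749)(-0.2470) + (0.6320)(0.9690)(0.9659) = 0.4001.
Air mass m = 1/cos θ_z = 1/0.4001 = 2.499; τ^m = 0.61^2.499 = 0.2908.
Surface direct beam = 1370 × 0.4001 × 0.2908 = 159.40 W/m².

159 W/m²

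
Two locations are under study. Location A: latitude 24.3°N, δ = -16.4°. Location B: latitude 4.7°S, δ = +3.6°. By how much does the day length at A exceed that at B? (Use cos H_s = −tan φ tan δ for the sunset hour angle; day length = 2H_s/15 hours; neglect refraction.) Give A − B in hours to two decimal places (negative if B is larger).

-0.98 h

A: H_s = arccos(−tan 24.3° · tan -16.4°) = 82.36°, so 2H_s/15 = 10.9813 h.
B: H_s = arccos(−tan -4.7° · tan 3.6°) = 89.70°, so 2H_s/15 = 11.9600 h.
A − B = 10.9813 − 11.9600 = -0.9787 h.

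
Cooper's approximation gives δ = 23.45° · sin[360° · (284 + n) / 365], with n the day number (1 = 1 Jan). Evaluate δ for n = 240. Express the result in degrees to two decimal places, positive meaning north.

+9.23°

360 × (284 + 240) / 365 = 516.822°; sin(516.822°) = 0.3936.
δ = 23.45 × 0.3936 = 9.230° ≈ +9.23°.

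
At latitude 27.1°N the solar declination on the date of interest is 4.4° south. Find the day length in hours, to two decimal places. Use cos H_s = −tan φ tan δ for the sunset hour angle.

11.70 hours

−tan φ tan δ = −(0.5117)(-0.0769) = 0.0393; H_s = arccos(0.0393) = 87.75°.
Day length = 2 H_s / 15° h⁻¹ = 175.50° / 15 = 11.700 h.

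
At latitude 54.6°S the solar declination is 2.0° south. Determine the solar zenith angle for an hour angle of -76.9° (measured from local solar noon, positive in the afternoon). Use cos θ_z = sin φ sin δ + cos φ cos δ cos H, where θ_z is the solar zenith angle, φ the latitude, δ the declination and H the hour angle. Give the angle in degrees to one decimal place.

80.8°

With φ = -54.6°, δ = -2.0°, H = -76.90°: sin φ sin δ = 0.0284, cos φ cos δ cos H = 0.1312, so cos θ_z = 0.1596.
θ_z = arccos(0.1596) = 80.82°.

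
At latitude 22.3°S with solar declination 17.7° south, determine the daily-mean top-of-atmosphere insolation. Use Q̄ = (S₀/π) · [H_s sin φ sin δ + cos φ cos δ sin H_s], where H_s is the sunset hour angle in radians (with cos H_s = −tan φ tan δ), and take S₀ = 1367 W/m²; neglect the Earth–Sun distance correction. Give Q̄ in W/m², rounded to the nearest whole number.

466 W/m²

cos H_s = −tan(-22.3°) · tan(-17.7°) = -0.1309, so H_s = arccos(-0.1309) = 97.52°. In radians, H_s = 1.7020.
H_s sin φ sin δ = 1.7020 × -0.3795 × -0.3040 = 0.1964.
cos φ cos δ sin H_s = 0.9252 × 0.9527 × 0.9914 = 0.8739.
Q̄ = (1367/π) × (0.1964 + 0.8739) = 435.13 × 1.0703 = 465.72 W/m².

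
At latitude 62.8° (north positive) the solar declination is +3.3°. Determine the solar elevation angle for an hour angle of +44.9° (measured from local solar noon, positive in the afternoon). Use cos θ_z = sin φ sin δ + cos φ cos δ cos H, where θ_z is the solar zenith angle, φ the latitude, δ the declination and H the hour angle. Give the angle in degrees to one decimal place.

22.0°

With φ = 62.8°, δ = 3.3°, H = 44.90°: sin φ sin δ = 0.0512, cos φ cos δ cos H = 0.3232, so cos θ_z = 0.3744.
θ_z = arccos(0.3744) = 68.01°, so the elevation is 90° − 68.01° = 21.99°.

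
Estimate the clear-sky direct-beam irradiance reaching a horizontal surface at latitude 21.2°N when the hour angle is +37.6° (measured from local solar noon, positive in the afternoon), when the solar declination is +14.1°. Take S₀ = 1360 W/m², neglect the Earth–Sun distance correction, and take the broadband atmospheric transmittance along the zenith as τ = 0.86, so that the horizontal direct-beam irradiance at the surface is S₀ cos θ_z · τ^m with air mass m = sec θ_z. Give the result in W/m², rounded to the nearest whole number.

With φ = 21.2°, δ = 14.1°, H = 37.60°: sin φ sin δ = 0.0881, cos φ cos δ cos H = 0.7164, so cos θ_z = 0.8045.
Air mass m = 1/cos θ_z = 1/0.8045 = 1.243; τ^m = 0.86^1.243 = 0.8291.
Surface direct beam = 1360 × 0.8045 × 0.8291 = 907.13 W/m².

907 W/m²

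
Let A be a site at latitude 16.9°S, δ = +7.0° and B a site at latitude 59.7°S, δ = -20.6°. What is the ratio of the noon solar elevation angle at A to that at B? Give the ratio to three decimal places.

1.299

A: 90° − |-16.9 − (7.0)| = 66.10°.
B: 90° − |-59.7 − (-20.6)| = 50.90°.
Ratio A/B = 66.1000 / 50.9000 = 1.2986.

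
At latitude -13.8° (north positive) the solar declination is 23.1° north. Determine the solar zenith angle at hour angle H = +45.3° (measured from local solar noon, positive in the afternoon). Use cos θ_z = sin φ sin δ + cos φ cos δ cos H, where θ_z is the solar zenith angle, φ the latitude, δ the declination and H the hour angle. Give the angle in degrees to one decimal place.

57.7°

With φ = -13.8°, δ = 23.1°, H = 45.30°: sin φ sin δ = -0.0936, cos φ cos δ cos H = 0.6283, so cos θ_z = 0.5347.
θ_z = arccos(0.5347) = 57.68°.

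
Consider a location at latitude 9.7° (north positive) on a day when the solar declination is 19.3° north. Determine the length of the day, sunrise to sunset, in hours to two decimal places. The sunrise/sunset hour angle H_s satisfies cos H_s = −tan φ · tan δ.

12.46 hours

cos H_s = −tan(9.7°) · tan(19.3°) = -0.0599, so H_s = arccos(-0.0599) = 93.43°.
Day length = 2 H_s / 15° h⁻¹ = 186.86° / 15 = 12.457 h.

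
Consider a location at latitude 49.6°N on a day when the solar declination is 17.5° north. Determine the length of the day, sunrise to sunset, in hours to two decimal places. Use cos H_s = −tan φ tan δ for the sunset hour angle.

14.90 hours

cos H_s = −tan(49.6°) · tan(17.5°) = -0.3705, so H_s = arccos(-0.3705) = 111.75°.
Day length = 2 H_s / 15° h⁻¹ = 223.50° / 15 = 14.900 h.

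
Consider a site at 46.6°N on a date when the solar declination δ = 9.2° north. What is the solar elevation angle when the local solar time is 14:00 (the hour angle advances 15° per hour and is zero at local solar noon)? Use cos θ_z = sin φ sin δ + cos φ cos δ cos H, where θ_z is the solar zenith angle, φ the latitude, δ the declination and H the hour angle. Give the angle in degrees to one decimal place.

Hour angle H = 15° × (14 − 12) = 30.00°.
cos θ_z = sin(46.6°) sin(9.2°) + cos(46.6°) cos(9.2°) cos(30.00°) = 0.1162 + 0.5874 = 0.7036.
θ_z = arccos(0.7036) = 45.28°, so the elevation is 90° − 45.28° = 44.72°.

44.7°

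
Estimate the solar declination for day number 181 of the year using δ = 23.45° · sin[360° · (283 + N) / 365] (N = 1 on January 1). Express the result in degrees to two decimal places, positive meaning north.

+23.24°

360 × (283 + 181) / 365 = 457.644°; sin(457.644°) = 0.9911.
δ = 23.45 × 0.9911 = 23.241° ≈ +23.24°.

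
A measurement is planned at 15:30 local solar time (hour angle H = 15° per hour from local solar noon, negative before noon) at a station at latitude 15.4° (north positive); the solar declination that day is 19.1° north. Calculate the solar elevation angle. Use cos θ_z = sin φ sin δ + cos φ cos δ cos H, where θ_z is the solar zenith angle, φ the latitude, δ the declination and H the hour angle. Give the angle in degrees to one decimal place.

39.9°

Hour angle H = 15° × (15.5 − 12) = 52.50°.
cos θ_z = sin φ sin δ + cos φ cos δ cos H = (0.2656)(0.3272) + (0.9641)(0.9449)(0.6088) = 0.6415.
θ_z = arccos(0.6415) = 50.10°, so the elevation is 90° − 50.10° = 39.90°.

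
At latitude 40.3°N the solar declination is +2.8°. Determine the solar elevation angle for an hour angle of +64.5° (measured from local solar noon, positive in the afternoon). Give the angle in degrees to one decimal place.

With φ = 40.3°, δ = 2.8°, H = 64.50°: sin φ sin δ = 0.0316, cos φ cos δ cos H = 0.3279, so cos θ_z = 0.3595.
θ_z = arccos(0.3595) = 68.93°, so the elevation is 90° − 68.93° = 21.07°.

21.1°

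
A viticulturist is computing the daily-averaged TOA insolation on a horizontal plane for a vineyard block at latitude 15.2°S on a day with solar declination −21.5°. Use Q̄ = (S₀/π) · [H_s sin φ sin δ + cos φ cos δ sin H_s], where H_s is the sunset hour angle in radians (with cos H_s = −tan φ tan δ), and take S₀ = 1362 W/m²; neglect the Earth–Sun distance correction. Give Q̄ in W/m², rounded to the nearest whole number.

457 W/m²

−tan φ tan δ = −(-0.2717)(-0.3939) = -0.1070; H_s = arccos(-0.1070) = 96.14°. In radians, H_s = 1.6780.
H_s sin φ sin δ = 1.6780 × -0.2622 × -0.3665 = 0.1612.
cos φ cos δ sin H_s = 0.9650 × 0.9304 × 0.9943 = 0.8927.
Q̄ = (1362/π) × (0.1612 + 0.8927) = 433.54 × 1.0539 = 456.91 W/m².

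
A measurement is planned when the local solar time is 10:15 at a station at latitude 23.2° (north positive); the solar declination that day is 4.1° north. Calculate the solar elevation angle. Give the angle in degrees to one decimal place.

58.3°

Hour angle H = 15° × (10.25 − 12) = -26.25°.
With φ = 23.2°, δ = 4.1°, H = -26.25°: sin φ sin δ = 0.0282, cos φ cos δ cos H = 0.8222, so cos θ_z = 0.8504.
θ_z = arccos(0.8504) = 31.74°, so the elevation is 90° − 31.74° = 58.26°.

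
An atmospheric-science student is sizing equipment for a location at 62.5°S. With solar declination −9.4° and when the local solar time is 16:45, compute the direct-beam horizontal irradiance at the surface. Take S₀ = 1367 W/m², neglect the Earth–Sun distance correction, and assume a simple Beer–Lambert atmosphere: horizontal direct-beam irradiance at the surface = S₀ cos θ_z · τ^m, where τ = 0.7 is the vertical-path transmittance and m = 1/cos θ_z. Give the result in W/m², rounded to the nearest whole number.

Hour angle H = 15° × (16.75 − 12) = 71.25°.
cos θ_z = sin φ sin δ + cos φ cos δ cos H = (-0.8870)(-0.1633) + (0.4617)(0.9866)(0.3214) = 0.2912.
Air mass m = 1/cos θ_z = 1/0.2912 = 3.434; τ^m = 0.7^3.434 = 0.2938.
Surface direct beam = 1367 × 0.2912 × 0.2938 = 116.95 W/m².

117 W/m²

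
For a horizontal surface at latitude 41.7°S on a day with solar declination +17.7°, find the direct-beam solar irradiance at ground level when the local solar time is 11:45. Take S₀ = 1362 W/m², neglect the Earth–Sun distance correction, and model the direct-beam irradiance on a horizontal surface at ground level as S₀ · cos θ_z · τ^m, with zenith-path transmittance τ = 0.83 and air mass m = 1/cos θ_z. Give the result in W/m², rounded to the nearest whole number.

Hour angle H = 15° × (11.75 − 12) = -3.75°.
With φ = -41.7°, δ = 17.7°, H = -3.75°: sin φ sin δ = -0.2023, cos φ cos δ cos H = 0.7098, so cos θ_z = 0.5075.
Air mass m = 1/cos θ_z = 1/0.5075 = 1.970; τ^m = 0.83^1.970 = 0.6928.
Surface direct beam = 1362 × 0.5075 × 0.6928 = 478.87 W/m².

479 W/m²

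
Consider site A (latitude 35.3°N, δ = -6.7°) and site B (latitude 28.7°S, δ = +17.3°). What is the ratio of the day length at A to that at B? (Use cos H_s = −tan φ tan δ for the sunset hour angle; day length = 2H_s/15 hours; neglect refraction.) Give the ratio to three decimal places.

1.063

A: H_s = arccos(−tan 35.3° · tan -6.7°) = 85.23°, so 2H_s/15 = 11.3640 h.
B: H_s = arccos(−tan -28.7° · tan 17.3°) = 80.18°, so 2H_s/15 = 10.6907 h.
Ratio A/B = 11.3640 / 10.6907 = 1.0630.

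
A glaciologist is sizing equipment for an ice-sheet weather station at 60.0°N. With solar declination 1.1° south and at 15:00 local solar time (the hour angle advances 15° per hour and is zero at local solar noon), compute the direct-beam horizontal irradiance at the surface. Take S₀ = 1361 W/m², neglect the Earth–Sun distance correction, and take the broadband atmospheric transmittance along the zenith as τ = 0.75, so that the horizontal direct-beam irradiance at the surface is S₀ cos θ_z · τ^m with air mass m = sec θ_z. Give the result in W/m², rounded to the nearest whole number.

Hour angle H = 15° × (15 − 12) = 45.00°.
cos θ_z = sin(60.0°) sin(-1.1°) + cos(60.0°) cos(-1.1°) cos(45.00°) = -0.0166 + 0.3535 = 0.3369.
Air mass m = 1/cos θ_z = 1/0.3369 = 2.968; τ^m = 0.75^2.968 = 0.4258.
Surface direct beam = 1361 × 0.3369 × 0.4258 = 195.24 W/m².

195 W/m²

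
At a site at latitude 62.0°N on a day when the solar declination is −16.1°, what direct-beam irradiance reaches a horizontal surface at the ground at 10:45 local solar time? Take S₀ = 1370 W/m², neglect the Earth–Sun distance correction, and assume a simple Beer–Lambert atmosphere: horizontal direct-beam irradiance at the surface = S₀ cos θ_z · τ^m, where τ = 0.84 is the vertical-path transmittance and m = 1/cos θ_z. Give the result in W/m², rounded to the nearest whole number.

Hour angle H = 15° × (10.75 − 12) = -18.75°.
cos θ_z = sin(62.0°) sin(-16.1°) + cos(62.0°) cos(-16.1°) cos(-18.75°) = -0.2449 + 0.4271 = 0.1822.
Air mass m = 1/cos θ_z = 1/0.1822 = 5.488; τ^m = 0.84^5.488 = 0.3841.
Surface direct beam = 1370 × 0.1822 × 0.3841 = 95.88 W/m².

96 W/m²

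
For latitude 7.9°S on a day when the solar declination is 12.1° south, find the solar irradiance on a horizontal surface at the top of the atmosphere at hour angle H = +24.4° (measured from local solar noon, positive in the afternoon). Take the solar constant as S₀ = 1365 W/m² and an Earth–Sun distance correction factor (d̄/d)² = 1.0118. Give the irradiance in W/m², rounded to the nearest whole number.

1258 W/m²

cos θ_z = sin φ sin δ + cos φ cos δ cos H = (-0.1374)(-0.2096) + (0.9905)(0.9778)(0.9107) = 0.9108.
Top-of-atmosphere irradiance = S₀ (d̄/d)² cos θ_z = 1365 × 1.0118 × 0.9108 = 1257.91 W/m².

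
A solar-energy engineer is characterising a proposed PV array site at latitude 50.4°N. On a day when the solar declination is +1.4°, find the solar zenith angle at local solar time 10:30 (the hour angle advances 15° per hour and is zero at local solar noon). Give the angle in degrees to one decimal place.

Hour angle H = 15° × (10.5 − 12) = -22.50°.
cos θ_z = sin(50.4°) sin(1.4°) + cos(50.4°) cos(1.4°) cos(-22.50°) = 0.0188 + 0.5887 = 0.6075.
θ_z = arccos(0.6075) = 52.59°.

52.6°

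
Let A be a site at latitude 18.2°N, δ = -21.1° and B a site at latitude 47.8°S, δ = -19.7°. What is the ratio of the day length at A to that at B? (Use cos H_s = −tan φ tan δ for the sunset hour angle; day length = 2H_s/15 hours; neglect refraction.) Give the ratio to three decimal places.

0.730

A: H_s = arccos(−tan 18.2° · tan -21.1°) = 82.71°, so 2H_s/15 = 11.0280 h.
B: H_s = arccos(−tan -47.8° · tan -19.7°) = 113.26°, so 2H_s/15 = 15.1013 h.
Ratio A/B = 11.0280 / 15.1013 = 0.7303.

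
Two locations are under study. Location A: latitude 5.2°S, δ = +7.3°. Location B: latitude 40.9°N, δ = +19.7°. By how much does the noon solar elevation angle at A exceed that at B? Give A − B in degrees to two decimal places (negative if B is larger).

A: 90° − |-5.2 − (7.3)| = 77.50°.
B: 90° − |40.9 − (19.7)| = 68.80°.
A − B = 77.50 − 68.80 = 8.70°.

+8.70°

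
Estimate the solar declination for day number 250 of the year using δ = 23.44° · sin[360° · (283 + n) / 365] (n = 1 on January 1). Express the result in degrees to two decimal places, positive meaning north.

360 × (283 + 250) / 365 = 525.699°; sin(525.699°) = 0.2470.
δ = 23.44 × 0.2470 = 5.790° ≈ +5.79°.

+5.79°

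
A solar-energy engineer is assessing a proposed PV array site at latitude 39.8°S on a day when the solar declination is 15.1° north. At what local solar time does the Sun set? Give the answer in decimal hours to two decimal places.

−tan φ tan δ = −(-0.8332)(0.2698) = 0.2248; H_s = arccos(0.2248) = 77.01°.
Sunset is at 12 + H_s/15 = 12 + 5.134 = 17.134 h local solar time.

17.13 h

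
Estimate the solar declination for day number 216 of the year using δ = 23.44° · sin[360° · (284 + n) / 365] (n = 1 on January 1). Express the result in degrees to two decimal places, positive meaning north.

360 × (284 + 216) / 365 = 493.151°; sin(493.151°) = 0.7296.
δ = 23.44 × 0.7296 = 17.102° ≈ +17.10°.

+17.10°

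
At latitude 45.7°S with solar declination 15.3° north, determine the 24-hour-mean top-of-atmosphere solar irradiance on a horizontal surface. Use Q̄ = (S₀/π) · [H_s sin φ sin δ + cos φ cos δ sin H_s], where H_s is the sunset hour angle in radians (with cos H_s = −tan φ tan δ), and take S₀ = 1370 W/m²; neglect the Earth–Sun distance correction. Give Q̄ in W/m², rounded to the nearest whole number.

The sunset hour angle satisfies cos H_s = −tan φ tan δ = 0.2803, giving H_s = 73.72°. In radians, H_s = 1.2867.
H_s sin φ sin δ = 1.2867 × -0.7157 × 0.2639 = -0.2430.
cos φ cos δ sin H_s = 0.6984 × 0.9646 × 0.9599 = 0.6467.
Q̄ = (1370/π) × (-0.2430 + 0.6467) = 436.08 × 0.4037 = 176.05 W/m².

176 W/m²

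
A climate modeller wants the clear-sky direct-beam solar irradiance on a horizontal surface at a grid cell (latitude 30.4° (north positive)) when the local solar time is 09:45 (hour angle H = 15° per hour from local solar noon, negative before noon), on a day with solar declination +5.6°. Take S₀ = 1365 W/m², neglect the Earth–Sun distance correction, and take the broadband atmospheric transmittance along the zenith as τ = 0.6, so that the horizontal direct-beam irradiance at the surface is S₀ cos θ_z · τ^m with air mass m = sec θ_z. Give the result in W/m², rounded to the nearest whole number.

533 W/m²

Hour angle H = 15° × (9.75 − 12) = -33.75°.
With φ = 30.4°, δ = 5.6°, H = -33.75°: sin φ sin δ = 0.0494, cos φ cos δ cos H = 0.7137, so cos θ_z = 0.7631.
Air mass m = 1/cos θ_z = 1/0.7631 = 1.310; τ^m = 0.6^1.310 = 0.5121.
Surface direct beam = 1365 × 0.7631 × 0.5121 = 533.42 W/m².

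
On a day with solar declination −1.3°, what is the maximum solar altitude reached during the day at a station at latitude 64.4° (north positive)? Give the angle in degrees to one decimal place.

At local solar noon the hour angle is zero, so the elevation is 90° − |φ − δ| = 90° − |64.4° − (-1.3°)| = 90° − 65.7° = 24.3°.

24.3°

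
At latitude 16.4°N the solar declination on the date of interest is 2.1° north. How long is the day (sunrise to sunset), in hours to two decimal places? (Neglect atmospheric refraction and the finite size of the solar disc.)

12.08 hours

−tan φ tan δ = −(0.2943)(0.0367) = -0.0108; H_s = arccos(-0.0108) = 90.62°.
Day length = 2 H_s / 15° h⁻¹ = 181.24° / 15 = 12.083 h.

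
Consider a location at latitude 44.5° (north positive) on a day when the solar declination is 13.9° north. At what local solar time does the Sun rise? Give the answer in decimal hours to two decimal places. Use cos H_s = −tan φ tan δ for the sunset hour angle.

5.06 h

cos H_s = −tan(44.5°) · tan(13.9°) = -0.2432, so H_s = arccos(-0.2432) = 104.08°.
Sunrise is at 12 − H_s/15 = 12 − 6.939 = 5.061 h local solar time.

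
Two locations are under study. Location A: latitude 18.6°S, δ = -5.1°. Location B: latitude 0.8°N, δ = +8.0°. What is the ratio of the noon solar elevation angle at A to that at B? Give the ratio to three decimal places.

A: 90° − |-18.6 − (-5.1)| = 76.50°.
B: 90° − |0.8 − (8.0)| = 82.80°.
Ratio A/B = 76.5000 / 82.8000 = 0.9239.

0.924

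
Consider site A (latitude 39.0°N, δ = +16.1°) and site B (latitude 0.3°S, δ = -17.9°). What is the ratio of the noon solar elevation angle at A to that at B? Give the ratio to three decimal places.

0.927

A: 90° − |39.0 − (16.1)| = 67.10°.
B: 90° − |-0.3 − (-17.9)| = 72.40°.
Ratio A/B = 67.1000 / 72.4000 = 0.9268.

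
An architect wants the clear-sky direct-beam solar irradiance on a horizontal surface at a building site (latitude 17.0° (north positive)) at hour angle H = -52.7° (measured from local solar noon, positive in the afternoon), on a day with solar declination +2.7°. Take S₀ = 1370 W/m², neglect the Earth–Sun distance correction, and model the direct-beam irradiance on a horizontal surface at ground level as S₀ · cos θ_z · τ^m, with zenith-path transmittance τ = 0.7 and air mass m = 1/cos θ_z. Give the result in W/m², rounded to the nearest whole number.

445 W/m²

With φ = 17.0°, δ = 2.7°, H = -52.70°: sin φ sin δ = 0.0138, cos φ cos δ cos H = 0.5789, so cos θ_z = 0.5927.
Air mass m = 1/cos θ_z = 1/0.5927 = 1.687; τ^m = 0.7^1.687 = 0.5479.
Surface direct beam = 1370 × 0.5927 × 0.5479 = 444.89 W/m².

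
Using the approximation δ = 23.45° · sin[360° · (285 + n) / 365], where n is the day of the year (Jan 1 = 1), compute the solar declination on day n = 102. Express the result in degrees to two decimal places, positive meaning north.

+8.67°

360 × (285 + 102) / 365 = 381.699°; sin(381.699°) = 0.3697.
δ = 23.45 × 0.3697 = 8.669° ≈ +8.67°.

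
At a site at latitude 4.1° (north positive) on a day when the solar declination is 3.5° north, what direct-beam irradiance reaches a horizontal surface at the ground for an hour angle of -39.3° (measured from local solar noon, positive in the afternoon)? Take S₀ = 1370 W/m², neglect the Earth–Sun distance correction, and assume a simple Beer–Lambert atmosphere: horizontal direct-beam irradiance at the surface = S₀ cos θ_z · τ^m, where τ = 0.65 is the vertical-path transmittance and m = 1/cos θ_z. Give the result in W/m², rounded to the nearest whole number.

With φ = 4.1°, δ = 3.5°, H = -39.30°: sin φ sin δ = 0.0044, cos φ cos δ cos H = 0.7704, so cos θ_z = 0.7748.
Air mass m = 1/cos θ_z = 1/0.7748 = 1.291; τ^m = 0.65^1.291 = 0.5734.
Surface direct beam = 1370 × 0.7748 × 0.5734 = 608.65 W/m².

609 W/m²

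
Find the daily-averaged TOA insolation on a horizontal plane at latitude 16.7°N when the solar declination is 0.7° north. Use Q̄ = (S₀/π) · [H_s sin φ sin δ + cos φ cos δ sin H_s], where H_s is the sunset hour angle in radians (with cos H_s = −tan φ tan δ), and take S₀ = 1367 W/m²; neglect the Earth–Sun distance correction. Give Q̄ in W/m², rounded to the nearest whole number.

The sunset hour angle satisfies cos H_s = −tan φ tan δ = -0.0037, giving H_s = 90.21°. In radians, H_s = 1.5745.
H_s sin φ sin δ = 1.5745 × 0.2874 × 0.0122 = 0.0055.
cos φ cos δ sin H_s = 0.9578 × 0.9999 × 1.0000 = 0.9577.
Q̄ = (1367/π) × (0.0055 + 0.9577) = 435.13 × 0.9632 = 419.12 W/m².

419 W/m²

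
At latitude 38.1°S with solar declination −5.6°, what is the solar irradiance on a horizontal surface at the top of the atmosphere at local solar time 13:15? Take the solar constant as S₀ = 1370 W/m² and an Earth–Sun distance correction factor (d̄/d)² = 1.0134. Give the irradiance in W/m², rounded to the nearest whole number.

Hour angle H = 15° × (13.25 − 12) = 18.75°.
cos θ_z = sin(-38.1°) sin(-5.6°) + cos(-38.1°) cos(-5.6°) cos(18.75°) = 0.0602 + 0.7416 = 0.8018.
Top-of-atmosphere irradiance = S₀ (d̄/d)² cos θ_z = 1370 × 1.0134 × 0.8018 = 1113.19 W/m².

1113 W/m²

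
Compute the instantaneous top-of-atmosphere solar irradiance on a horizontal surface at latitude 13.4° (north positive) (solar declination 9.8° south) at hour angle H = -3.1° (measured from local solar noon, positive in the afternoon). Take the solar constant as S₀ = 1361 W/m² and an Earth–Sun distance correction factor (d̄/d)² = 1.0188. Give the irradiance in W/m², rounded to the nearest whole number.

cos θ_z = sin(13.4°) sin(-9.8°) + cos(13.4°) cos(-9.8°) cos(-3.10°) = -0.0394 + 0.9572 = 0.9178.
Top-of-atmosphere irradiance = S₀ (d̄/d)² cos θ_z = 1361 × 1.0188 × 0.9178 = 1272.61 W/m².

1273 W/m²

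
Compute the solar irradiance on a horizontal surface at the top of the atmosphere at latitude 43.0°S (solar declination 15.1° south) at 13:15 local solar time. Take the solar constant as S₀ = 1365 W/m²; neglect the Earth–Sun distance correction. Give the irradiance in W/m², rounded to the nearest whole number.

Hour angle H = 15° × (13.25 − 12) = 18.75°.
cos θ_z = sin φ sin δ + cos φ cos δ cos H = (-0.6820)(-0.2605) + (0.7314)(0.9655)(0.9469) = 0.8463.
Top-of-atmosphere irradiance = S₀ cos θ_z = 1365 × 0.8463 = 1155.20 W/m².

1155 W/m²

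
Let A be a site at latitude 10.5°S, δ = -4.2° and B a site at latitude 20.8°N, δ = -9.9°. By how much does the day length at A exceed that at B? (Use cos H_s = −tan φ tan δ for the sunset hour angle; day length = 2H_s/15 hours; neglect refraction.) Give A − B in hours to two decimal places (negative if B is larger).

A: H_s = arccos(−tan -10.5° · tan -4.2°) = 90.78°, so 2H_s/15 = 12.1040 h.
B: H_s = arccos(−tan 20.8° · tan -9.9°) = 86.20°, so 2H_s/15 = 11.4933 h.
A − B = 12.1040 − 11.4933 = 0.6107 h.

+0.61 h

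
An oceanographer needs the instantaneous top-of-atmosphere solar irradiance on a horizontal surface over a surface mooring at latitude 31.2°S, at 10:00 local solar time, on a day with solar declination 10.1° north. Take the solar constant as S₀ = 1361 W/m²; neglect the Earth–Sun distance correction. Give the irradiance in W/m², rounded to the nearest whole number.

Hour angle H = 15° × (10 − 12) = -30.00°.
cos θ_z = sin φ sin δ + cos φ cos δ cos H = (-0.5180)(0.1754) + (0.8554)(0.9845)(0.8660) = 0.6384.
Top-of-atmosphere irradiance = S₀ cos θ_z = 1361 × 0.6384 = 868.86 W/m².

869 W/m²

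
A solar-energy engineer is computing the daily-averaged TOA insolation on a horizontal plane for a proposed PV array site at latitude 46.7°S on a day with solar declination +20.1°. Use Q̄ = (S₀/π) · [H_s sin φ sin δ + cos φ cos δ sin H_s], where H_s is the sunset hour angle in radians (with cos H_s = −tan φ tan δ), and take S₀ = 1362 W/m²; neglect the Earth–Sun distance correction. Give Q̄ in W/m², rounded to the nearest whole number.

−tan φ tan δ = −(-1.0612)(0.3659) = 0.3883; H_s = arccos(0.3883) = 67.15°. In radians, H_s = 1.1720.
H_s sin φ sin δ = 1.1720 × -0.7278 × 0.3437 = -0.2932.
cos φ cos δ sin H_s = 0.6858 × 0.9391 × 0.9215 = 0.5935.
Q̄ = (1362/π) × (-0.2932 + 0.5935) = 433.54 × 0.3003 = 130.19 W/m².

130 W/m²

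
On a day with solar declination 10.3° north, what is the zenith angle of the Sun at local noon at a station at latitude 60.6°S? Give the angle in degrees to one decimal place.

At local solar noon the hour angle is zero, so the zenith angle is |φ − δ| = |-60.6° − (10.3°)| = 70.9°.

70.9°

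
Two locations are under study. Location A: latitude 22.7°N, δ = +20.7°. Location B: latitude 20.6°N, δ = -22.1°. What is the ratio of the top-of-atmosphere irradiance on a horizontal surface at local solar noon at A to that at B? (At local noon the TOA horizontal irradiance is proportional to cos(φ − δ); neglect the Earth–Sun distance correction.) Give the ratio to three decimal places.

1.360

A: cos θ_z = cos(22.7° − (20.7°)) = 0.9994.
B: cos θ_z = cos(20.6° − (-22.1°)) = 0.7349.
Ratio A/B = 0.9994 / 0.7349 = 1.3599.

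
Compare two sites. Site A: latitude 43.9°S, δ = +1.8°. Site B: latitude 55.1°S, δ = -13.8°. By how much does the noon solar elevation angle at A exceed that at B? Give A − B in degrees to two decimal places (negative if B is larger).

A: 90° − |-43.9 − (1.8)| = 44.30°.
B: 90° − |-55.1 − (-13.8)| = 48.70°.
A − B = 44.30 − 48.70 = -4.40°.

-4.40°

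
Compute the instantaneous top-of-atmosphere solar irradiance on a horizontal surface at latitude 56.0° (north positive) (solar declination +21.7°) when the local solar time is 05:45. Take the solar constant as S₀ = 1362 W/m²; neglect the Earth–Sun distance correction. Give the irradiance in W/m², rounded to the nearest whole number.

371 W/m²

Hour angle H = 15° × (5.75 − 12) = -93.75°.
cos θ_z = sin φ sin δ + cos φ cos δ cos H = (0.8290)(0.3697) + (0.5592)(0.9291)(-0.0654) = 0.2725.
Top-of-atmosphere irradiance = S₀ cos θ_z = 1362 × 0.2725 = 371.15 W/m².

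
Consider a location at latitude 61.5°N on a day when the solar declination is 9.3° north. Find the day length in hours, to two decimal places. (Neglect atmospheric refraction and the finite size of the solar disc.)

cos H_s = −tan(61.5°) · tan(9.3°) = -0.3016, so H_s = arccos(-0.3016) = 107.55°.
Day length = 2 H_s / 15° h⁻¹ = 215.10° / 15 = 14.340 h.

14.34 hours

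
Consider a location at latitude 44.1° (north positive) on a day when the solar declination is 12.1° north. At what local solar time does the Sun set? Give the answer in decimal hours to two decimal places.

18.80 h

cos H_s = −tan(44.1°) · tan(12.1°) = -0.2078, so H_s = arccos(-0.2078) = 101.99°.
Sunset is at 12 + H_s/15 = 12 + 6.799 = 18.799 h local solar time.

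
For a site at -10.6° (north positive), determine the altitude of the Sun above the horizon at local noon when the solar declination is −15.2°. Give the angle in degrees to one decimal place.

At local solar noon the hour angle is zero, so the elevation is 90° − |φ − δ| = 90° − |-10.6° − (-15.2°)| = 90° − 4.6° = 85.4°.

85.4°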